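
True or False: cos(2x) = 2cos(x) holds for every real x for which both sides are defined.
False.

Claim: cos(2x) = 2cos(x).
Test a specific point where both sides are defined: x = π/2.
LHS = cos(2x) ≈ -1.0000
RHS = 2cos(x) ≈ 0.0000
Since -1.0000 ≠ 0.0000, the equation fails at this point, so it cannot hold for every real x for which both sides are defined.
The correct double-angle formula is cos(2x) = cos²x - sin²x.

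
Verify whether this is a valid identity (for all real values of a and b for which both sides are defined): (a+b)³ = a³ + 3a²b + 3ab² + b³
Claim: (a+b)³ = a³ + 3a²b + 3ab² + b³.
Reasoning: (a+b)³ = (a+b)(a+b)² = (a+b)(a² + 2ab + b²) = a³ + 2a²b + ab² + a²b + 2ab² + b³ = a³ + 3a²b + 3ab² + b³.
So the two sides agree for all real values of a and b for which both sides are defined.

Conclusion: Yes, this is an identity.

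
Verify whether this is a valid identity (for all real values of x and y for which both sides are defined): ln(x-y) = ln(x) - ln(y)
No, this is NOT an identity.

Claim: ln(x-y) = ln(x) - ln(y).
Test a specific point where both sides are defined: x = 5, y = 3/2.
LHS = ln(x-y) ≈ 1.2528
RHS = ln(x) - ln(y) ≈ 1.2040
Since 1.2528 ≠ 1.2040, the equation fails at this point, so it cannot hold for all real values of x and y for which both sides are defined.
ln(x) - ln(y) = ln(x/y), not ln(x-y).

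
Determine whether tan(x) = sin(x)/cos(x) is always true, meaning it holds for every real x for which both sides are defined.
Claim: tan(x) = sin(x)/cos(x).
Reasoning: For an angle x whose terminal point on the unit circle is (cos x, sin x), tan(x) is defined as the ratio (second coordinate)/(first coordinate) = sin(x)/cos(x), wherever cos(x) ≠ 0.
So the two sides agree for every real x for which both sides are defined.

Conclusion: Yes, this is an identity.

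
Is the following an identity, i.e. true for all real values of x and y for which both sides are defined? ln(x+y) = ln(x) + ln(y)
No, this is NOT an identity.

Claim: ln(x+y) = ln(x) + ln(y).
Test a specific point where both sides are defined: x = 3, y = 1.
LHS = ln(x+y) ≈ 1.3863
RHS = ln(x) + ln(y) ≈ 1.0986
Since 1.3863 ≠ 1.0986, the equation fails at this point, so it cannot hold for all real values of x and y for which both sides are defined.
ln(x) + ln(y) = ln(xy), not ln(x+y).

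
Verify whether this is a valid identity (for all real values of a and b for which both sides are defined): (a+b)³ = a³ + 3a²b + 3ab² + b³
Claim: (a+b)³ = a³ + 3a²b + 3ab² + b³.
Reasoning: (a+b)³ = (a+b)(a+b)² = (a+b)(a² + 2ab + b²) = a³ + 2a²b + ab² + a²b + 2ab² + b³ = a³ + 3a²b + 3ab² + b³.
So the two sides agree for all real values of a and b for which both sides are defined.

Conclusion: Yes, this is an identity.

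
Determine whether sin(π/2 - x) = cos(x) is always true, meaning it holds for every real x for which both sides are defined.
Yes, this is an identity.

Claim: sin(π/2 - x) = cos(x).
Reasoning: Use sin(u - v) = sin(u)cos(v) - cos(u)sin(v) with u = π/2, v = x: sin(π/2)cos(x) - cos(π/2)sin(x) = 1·cos(x) - 0·sin(x) = cos(x).
So the two sides agree for every real x for which both sides are defined.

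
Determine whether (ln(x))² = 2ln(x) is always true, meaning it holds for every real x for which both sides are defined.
No, this is NOT an identity.

Claim: (ln(x))² = 2ln(x).
Test a specific point where both sides are defined: x = 4.
LHS = (ln(x))² ≈ 1.9218
RHS = 2ln(x) ≈ 2.7726
Since 1.9218 ≠ 2.7726, the equation fails at this point, so it cannot hold for every real x for which both sides are defined.
2ln(x) equals ln(x²), which is not the same as (ln x)².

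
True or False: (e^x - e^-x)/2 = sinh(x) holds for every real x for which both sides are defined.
Claim: (e^x - e^-x)/2 = sinh(x).
Reasoning: This is exactly the definition of the hyperbolic sine: sinh(x) := (e^x - e^-x)/2.
So the two sides agree for every real x for which both sides are defined.

Conclusion: True.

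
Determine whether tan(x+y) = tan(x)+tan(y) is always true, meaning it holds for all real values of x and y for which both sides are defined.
Claim: tan(x+y) = tan(x)+tan(y).
Test a specific point where both sides are defined: x = -π/4, y = -π/3.
LHS = tan(x+y) ≈ 3.7321
RHS = tan(x)+tan(y) ≈ -2.7321
Since 3.7321 ≠ -2.7321, the equation fails at this point, so it cannot hold for all real values of x and y for which both sides are defined.
The correct formula is tan(x+y) = (tan(x) + tan(y))/(1 - tan(x)tan(y)).

Conclusion: No, this is NOT an identity.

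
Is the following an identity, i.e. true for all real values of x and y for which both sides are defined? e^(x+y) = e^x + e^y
No, this is NOT an identity.

Claim: e^(x+y) = e^x + e^y.
Test a specific point where both sides are defined: x = -3, y = -1.
LHS = e^(x+y) ≈ 0.0183
RHS = e^x + e^y ≈ 0.4177
Since 0.0183 ≠ 0.4177, the equation fails at this point, so it cannot hold for all real values of x and y for which both sides are defined.
The correct rule is e^(x+y) = e^x · e^y (a product, not a sum).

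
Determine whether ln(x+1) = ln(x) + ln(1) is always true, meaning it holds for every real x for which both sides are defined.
Claim: ln(x+1) = ln(x) + ln(1).
Test a specific point where both sides are defined: x = 4.
LHS = ln(x+1) ≈ 1.6094
RHS = ln(x) + ln(1) ≈ 1.3863
Since 1.6094 ≠ 1.3863, the equation fails at this point, so it cannot hold for every real x for which both sides are defined.
ln(1) = 0, so the right side is just ln(x), which differs from ln(x+1).

Conclusion: No, this is NOT an identity.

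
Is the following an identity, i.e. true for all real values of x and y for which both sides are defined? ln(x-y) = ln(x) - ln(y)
Claim: ln(x-y) = ln(x) - ln(y).
Test a specific point where both sides are defined: x = 2, y = 1/2.
LHS = ln(x-y) ≈ 0.4055
RHS = ln(x) - ln(y) ≈ 1.3863
Since 0.4055 ≠ 1.3863, the equation fails at this point, so it cannot hold for all real values of x and y for which both sides are defined.
ln(x) - ln(y) = ln(x/y), not ln(x-y).

Conclusion: No, this is NOT an identity.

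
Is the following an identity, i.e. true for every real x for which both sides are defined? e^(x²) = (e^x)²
No, this is NOT an identity.

Claim: e^(x²) = (e^x)².
Test a specific point where both sides are defined: x = 1.
LHS = e^(x²) ≈ 2.7183
RHS = (e^x)² ≈ 7.3891
Since 2.7183 ≠ 7.3891, the equation fails at this point, so it cannot hold for every real x for which both sides are defined.
(e^x)² = e^(2x), and 2x ≠ x² in general.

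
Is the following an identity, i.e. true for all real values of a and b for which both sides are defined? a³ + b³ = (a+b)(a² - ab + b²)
Claim: a³ + b³ = (a+b)(a² - ab + b²).
Reasoning: Expand the right side: (a+b)(a² - ab + b²) = a³ - a²b + ab² + a²b - ab² + b³ = a³ + b³ (the middle terms cancel in pairs).
So the two sides agree for all real values of a and b for which both sides are defined.

Conclusion: Yes, this is an identity.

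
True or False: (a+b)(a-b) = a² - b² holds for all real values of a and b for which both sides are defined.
Claim: (a+b)(a-b) = a² - b².
Reasoning: Expand: (a+b)(a-b) = a² - ab + ba - b² = a² - b² (the cross terms cancel).
So the two sides agree for all real values of a and b for which both sides are defined.

Conclusion: True.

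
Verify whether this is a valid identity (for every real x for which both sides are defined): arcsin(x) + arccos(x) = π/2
Yes, this is an identity.

Claim: arcsin(x) + arccos(x) = π/2.
Reasoning: Both sides are defined for -1 ≤ x ≤ 1. Let θ = arcsin(x), so sin θ = x and θ ∈ [-π/2, π/2]. Then cos(π/2 - θ) = sin θ = x and π/2 - θ ∈ [0, π], which is exactly the range of arccos, so arccos(x) = π/2 - θ. Adding: arcsin(x) + arccos(x) = θ + (π/2 - θ) = π/2.
So the two sides agree for every real x for which both sides are defined.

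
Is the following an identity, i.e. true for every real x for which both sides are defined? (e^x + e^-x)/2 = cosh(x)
Yes, this is an identity.

Claim: (e^x + e^-x)/2 = cosh(x).
Reasoning: This is exactly the definition of the hyperbolic cosine: cosh(x) := (e^x + e^-x)/2.
So the two sides agree for every real x for which both sides are defined.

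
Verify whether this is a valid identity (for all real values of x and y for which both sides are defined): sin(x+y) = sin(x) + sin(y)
Claim: sin(x+y) = sin(x) + sin(y).
Test a specific point where both sides are defined: x = π/4, y = π/2.
LHS = sin(x+y) ≈ 0.7071
RHS = sin(x) + sin(y) ≈ 1.7071
Since 0.7071 ≠ 1.7071, the equation fails at this point, so it cannot hold for all real values of x and y for which both sides are defined.
The correct expansion is sin(x+y) = sin(x)cos(y) + cos(x)sin(y); sine is not additive.

Conclusion: No, this is NOT an identity.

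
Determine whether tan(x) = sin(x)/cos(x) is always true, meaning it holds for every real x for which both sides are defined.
Claim: tan(x) = sin(x)/cos(x).
Reasoning: For an angle x whose terminal point on the unit circle is (cos x, sin x), tan(x) is defined as the ratio (second coordinate)/(first coordinate) = sin(x)/cos(x), wherever cos(x) ≠ 0.
So the two sides agree for every real x for which both sides are defined.

Conclusion: Yes, this is an identity.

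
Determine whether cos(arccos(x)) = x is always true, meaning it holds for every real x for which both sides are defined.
Claim: cos(arccos(x)) = x.
Reasoning: For -1 ≤ x ≤ 1 (where arccos is defined), arccos(x) is by definition an angle whose cosine equals x. Taking the cosine of that angle returns x. (Note the other order, arccos(cos x) = x, is NOT an identity.)
So the two sides agree for every real x for which both sides are defined.

Conclusion: Yes, this is an identity.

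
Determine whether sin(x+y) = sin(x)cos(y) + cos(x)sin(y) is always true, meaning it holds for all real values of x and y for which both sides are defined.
Claim: sin(x+y) = sin(x)cos(y) + cos(x)sin(y).
Reasoning: By Euler's formula e^(i(x+y)) = e^(ix)·e^(iy) = (cos x + i·sin x)(cos y + i·sin y). The imaginary part of the left side is sin(x+y); the imaginary part of the product is sin(x)cos(y) + cos(x)sin(y).
So the two sides agree for all real values of x and y for which both sides are defined.

Conclusion: Yes, this is an identity.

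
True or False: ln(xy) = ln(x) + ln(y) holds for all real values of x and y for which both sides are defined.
True.

Claim: ln(xy) = ln(x) + ln(y).
Reasoning: Both sides are simultaneously defined only when x, y > 0. Write x = e^p, y = e^q (p = ln x, q = ln y). Then xy = e^p · e^q = e^(p+q), so ln(xy) = p + q = ln(x) + ln(y).
So the two sides agree for all real values of x and y for which both sides are defined.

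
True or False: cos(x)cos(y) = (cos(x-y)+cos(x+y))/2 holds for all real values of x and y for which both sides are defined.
True.

Claim: cos(x)cos(y) = (cos(x-y)+cos(x+y))/2.
Reasoning: cos(x-y) = cos(x)cos(y) + sin(x)sin(y) and cos(x+y) = cos(x)cos(y) - sin(x)sin(y). Adding, cos(x-y) + cos(x+y) = 2cos(x)cos(y); divide by 2.
So the two sides agree for all real values of x and y for which both sides are defined.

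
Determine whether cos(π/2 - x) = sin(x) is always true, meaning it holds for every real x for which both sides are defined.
Claim: cos(π/2 - x) = sin(x).
Reasoning: Use cos(u - v) = cos(u)cos(v) + sin(u)sin(v) with u = π/2, v = x: cos(π/2)cos(x) + sin(π/2)sin(x) = 0·cos(x) + 1·sin(x) = sin(x).
So the two sides agree for every real x for which both sides are defined.

Conclusion: Yes, this is an identity.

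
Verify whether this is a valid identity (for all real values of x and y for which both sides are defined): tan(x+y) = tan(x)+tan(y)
Claim: tan(x+y) = tan(x)+tan(y).
Test a specific point where both sides are defined: x = π/6, y = 2π/3.
LHS = tan(x+y) ≈ -0.5774
RHS = tan(x)+tan(y) ≈ -1.1547
Since -0.5774 ≠ -1.1547, the equation fails at this point, so it cannot hold for all real values of x and y for which both sides are defined.
The correct formula is tan(x+y) = (tan(x) + tan(y))/(1 - tan(x)tan(y)).

Conclusion: No, this is NOT an identity.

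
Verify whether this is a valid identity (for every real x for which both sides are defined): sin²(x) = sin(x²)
No, this is NOT an identity.

Claim: sin²(x) = sin(x²).
Test a specific point where both sides are defined: x = -π/3.
LHS = sin²(x) ≈ 0.7500
RHS = sin(x²) ≈ 0.8897
Since 0.7500 ≠ 0.8897, the equation fails at this point, so it cannot hold for every real x for which both sides are defined.
sin²(x) means (sin x)², squaring the output; sin(x²) squares the input. These are different functions.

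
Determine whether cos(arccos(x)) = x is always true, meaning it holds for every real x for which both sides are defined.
Yes, this is an identity.

Claim: cos(arccos(x)) = x.
Reasoning: For -1 ≤ x ≤ 1 (where arccos is defined), arccos(x) is by definition an angle whose cosine equals x. Taking the cosine of that angle returns x. (Note the other order, arccos(cos x) = x, is NOT an identity.)
So the two sides agree for every real x for which both sides are defined.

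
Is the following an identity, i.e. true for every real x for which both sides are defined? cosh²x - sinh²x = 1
Claim: cosh²x - sinh²x = 1.
Reasoning: With cosh(x) = (e^x + e^-x)/2 and sinh(x) = (e^x - e^-x)/2: cosh²x = (e^(2x) + 2 + e^(-2x))/4 and sinh²x = (e^(2x) - 2 + e^(-2x))/4. Subtracting leaves 4/4 = 1.
So the two sides agree for every real x for which both sides are defined.

Conclusion: Yes, this is an identity.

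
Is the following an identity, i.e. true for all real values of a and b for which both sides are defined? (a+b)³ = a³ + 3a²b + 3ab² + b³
Yes, this is an identity.

Claim: (a+b)³ = a³ + 3a²b + 3ab² + b³.
Reasoning: (a+b)³ = (a+b)(a+b)² = (a+b)(a² + 2ab + b²) = a³ + 2a²b + ab² + a²b + 2ab² + b³ = a³ + 3a²b + 3ab² + b³.
So the two sides agree for all real values of a and b for which both sides are defined.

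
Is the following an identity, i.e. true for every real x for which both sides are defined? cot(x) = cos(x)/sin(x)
Yes, this is an identity.

Claim: cot(x) = cos(x)/sin(x).
Reasoning: cot(x) is defined as 1/tan(x) = 1/(sin(x)/cos(x)) = cos(x)/sin(x), wherever sin(x) ≠ 0.
So the two sides agree for every real x for which both sides are defined.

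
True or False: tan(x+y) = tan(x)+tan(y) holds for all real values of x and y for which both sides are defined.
Claim: tan(x+y) = tan(x)+tan(y).
Test a specific point where both sides are defined: x = π/6, y = -π/3.
LHS = tan(x+y) ≈ -0.5774
RHS = tan(x)+tan(y) ≈ -1.1547
Since -0.5774 ≠ -1.1547, the equation fails at this point, so it cannot hold for all real values of x and y for which both sides are defined.
The correct formula is tan(x+y) = (tan(x) + tan(y))/(1 - tan(x)tan(y)).

Conclusion: False.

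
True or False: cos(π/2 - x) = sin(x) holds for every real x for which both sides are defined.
Claim: cos(π/2 - x) = sin(x).
Reasoning: Use cos(u - v) = cos(u)cos(v) + sin(u)sin(v) with u = π/2, v = x: cos(π/2)cos(x) + sin(π/2)sin(x) = 0·cos(x) + 1·sin(x) = sin(x).
So the two sides agree for every real x for which both sides are defined.

Conclusion: True.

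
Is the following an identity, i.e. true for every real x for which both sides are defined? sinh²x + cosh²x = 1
No, this is NOT an identity.

Claim: sinh²x + cosh²x = 1.
Test a specific point where both sides are defined: x = 2.
LHS = sinh²x + cosh²x ≈ 27.3082
RHS = 1 ≈ 1.0000
Since 27.3082 ≠ 1.0000, the equation fails at this point, so it cannot hold for every real x for which both sides are defined.
The correct hyperbolic identity is cosh²x - sinh²x = 1 (a difference); the sum sinh²x + cosh²x equals cosh(2x).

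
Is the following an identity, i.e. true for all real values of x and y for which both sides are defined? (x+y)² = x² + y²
No, this is NOT an identity.

Claim: (x+y)² = x² + y².
Test a specific point where both sides are defined: x = 1/2, y = -1.
LHS = (x+y)² ≈ 0.2500
RHS = x² + y² ≈ 1.2500
Since 0.2500 ≠ 1.2500, the equation fails at this point, so it cannot hold for all real values of x and y for which both sides are defined.
The correct expansion is (x+y)² = x² + 2xy + y²; the cross term 2xy is missing.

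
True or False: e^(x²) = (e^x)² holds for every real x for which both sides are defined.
False.

Claim: e^(x²) = (e^x)².
Test a specific point where both sides are defined: x = 3.
LHS = e^(x²) ≈ 8103.0839
RHS = (e^x)² ≈ 403.4288
Since 8103.0839 ≠ 403.4288, the equation fails at this point, so it cannot hold for every real x for which both sides are defined.
(e^x)² = e^(2x), and 2x ≠ x² in general.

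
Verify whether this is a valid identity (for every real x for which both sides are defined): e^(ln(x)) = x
Claim: e^(ln(x)) = x.
Reasoning: For x > 0, ln(x) is by definition the exponent p such that e^p = x. Raising e to that exponent therefore returns x: e^(ln x) = x.
So the two sides agree for every real x for which both sides are defined.

Conclusion: Yes, this is an identity.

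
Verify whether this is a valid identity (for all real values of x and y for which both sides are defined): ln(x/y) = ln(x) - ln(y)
Claim: ln(x/y) = ln(x) - ln(y).
Reasoning: Both sides are simultaneously defined only when x, y > 0. Write x = e^p, y = e^q. Then x/y = e^(p-q), so ln(x/y) = p - q = ln(x) - ln(y).
So the two sides agree for all real values of x and y for which both sides are defined.

Conclusion: Yes, this is an identity.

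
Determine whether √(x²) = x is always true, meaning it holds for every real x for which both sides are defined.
No, this is NOT an identity.

Claim: √(x²) = x.
Test a specific point where both sides are defined: x = -3.
LHS = √(x²) ≈ 3.0000
RHS = x ≈ -3.0000
Since 3.0000 ≠ -3.0000, the equation fails at this point, so it cannot hold for every real x for which both sides are defined.
√(x²) = |x|, which differs from x whenever x < 0 (both sides are defined for every real x).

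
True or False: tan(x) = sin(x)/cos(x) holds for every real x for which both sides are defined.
True.

Claim: tan(x) = sin(x)/cos(x).
Reasoning: For an angle x whose terminal point on the unit circle is (cos x, sin x), tan(x) is defined as the ratio (second coordinate)/(first coordinate) = sin(x)/cos(x), wherever cos(x) ≠ 0.
So the two sides agree for every real x for which both sides are defined.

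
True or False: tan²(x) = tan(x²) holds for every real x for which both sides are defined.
Claim: tan²(x) = tan(x²).
Test a specific point where both sides are defined: x = π/4.
LHS = tan²(x) ≈ 1.0000
RHS = tan(x²) ≈ 0.7092
Since 1.0000 ≠ 0.7092, the equation fails at this point, so it cannot hold for every real x for which both sides are defined.
tan²(x) means (tan x)², squaring the output; tan(x²) squares the input. These are different functions.

Conclusion: False.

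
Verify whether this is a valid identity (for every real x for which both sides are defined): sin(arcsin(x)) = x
Claim: sin(arcsin(x)) = x.
Reasoning: For -1 ≤ x ≤ 1 (where arcsin is defined), arcsin(x) is by definition an angle whose sine equals x. Taking the sine of that angle returns x. (Note the other order, arcsin(sin x) = x, is NOT an identity.)
So the two sides agree for every real x for which both sides are defined.

Conclusion: Yes, this is an identity.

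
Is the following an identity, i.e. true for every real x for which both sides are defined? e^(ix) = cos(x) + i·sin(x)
Yes, this is an identity.

Claim: e^(ix) = cos(x) + i·sin(x).
Reasoning: Euler's formula. Expand e^(ix) = Σ (ix)^k / k!. Since i² = -1, the even-k terms are Σ (-1)^m x^(2m)/(2m)! = cos(x) and the odd-k terms are i · Σ (-1)^m x^(2m+1)/(2m+1)! = i·sin(x).
So the two sides agree for every real x for which both sides are defined.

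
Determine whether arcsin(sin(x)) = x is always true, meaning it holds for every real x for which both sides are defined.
Claim: arcsin(sin(x)) = x.
Test a specific point where both sides are defined: x = 3π/4.
LHS = arcsin(sin(x)) ≈ 0.7854
RHS = x ≈ 2.3562
Since 0.7854 ≠ 2.3562, the equation fails at this point, so it cannot hold for every real x for which both sides are defined.
arcsin only returns values in [-π/2, π/2], so arcsin(sin(x)) = x holds only for x in that interval, not for all real x.

Conclusion: No, this is NOT an identity.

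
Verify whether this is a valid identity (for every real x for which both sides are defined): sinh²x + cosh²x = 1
No, this is NOT an identity.

Claim: sinh²x + cosh²x = 1.
Test a specific point where both sides are defined: x = -2.
LHS = sinh²x + cosh²x ≈ 27.3082
RHS = 1 ≈ 1.0000
Since 27.3082 ≠ 1.0000, the equation fails at this point, so it cannot hold for every real x for which both sides are defined.
The correct hyperbolic identity is cosh²x - sinh²x = 1 (a difference); the sum sinh²x + cosh²x equals cosh(2x).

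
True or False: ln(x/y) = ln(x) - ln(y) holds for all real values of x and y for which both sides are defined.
True.

Claim: ln(x/y) = ln(x) - ln(y).
Reasoning: Both sides are simultaneously defined only when x, y > 0. Write x = e^p, y = e^q. Then x/y = e^(p-q), so ln(x/y) = p - q = ln(x) - ln(y).
So the two sides agree for all real values of x and y for which both sides are defined.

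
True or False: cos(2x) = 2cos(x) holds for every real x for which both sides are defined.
Claim: cos(2x) = 2cos(x).
Test a specific point where both sides are defined: x = -π/6.
LHS = cos(2x) ≈ 0.5000
RHS = 2cos(x) ≈ 1.7321
Since 0.5000 ≠ 1.7321, the equation fails at this point, so it cannot hold for every real x for which both sides are defined.
The correct double-angle formula is cos(2x) = cos²x - sin²x.

Conclusion: False.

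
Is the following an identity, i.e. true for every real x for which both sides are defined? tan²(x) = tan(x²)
No, this is NOT an identity.

Claim: tan²(x) = tan(x²).
Test a specific point where both sides are defined: x = π/3.
LHS = tan²(x) ≈ 3.0000
RHS = tan(x²) ≈ 1.9485
Since 3.0000 ≠ 1.9485, the equation fails at this point, so it cannot hold for every real x for which both sides are defined.
tan²(x) means (tan x)², squaring the output; tan(x²) squares the input. These are different functions.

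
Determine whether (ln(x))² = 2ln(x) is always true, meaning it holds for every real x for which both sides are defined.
Claim: (ln(x))² = 2ln(x).
Test a specific point where both sides are defined: x = 3.
LHS = (ln(x))² ≈ 1.2069
RHS = 2ln(x) ≈ 2.1972
Since 1.2069 ≠ 2.1972, the equation fails at this point, so it cannot hold for every real x for which both sides are defined.
2ln(x) equals ln(x²), which is not the same as (ln x)².

Conclusion: No, this is NOT an identity.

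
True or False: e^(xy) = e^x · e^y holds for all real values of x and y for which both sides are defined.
Claim: e^(xy) = e^x · e^y.
Test a specific point where both sides are defined: x = 3, y = 3.
LHS = e^(xy) ≈ 8103.0839
RHS = e^x · e^y ≈ 403.4288
Since 8103.0839 ≠ 403.4288, the equation fails at this point, so it cannot hold for all real values of x and y for which both sides are defined.
e^x · e^y = e^(x+y), not e^(xy).

Conclusion: False.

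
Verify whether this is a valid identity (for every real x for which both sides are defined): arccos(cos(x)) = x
Claim: arccos(cos(x)) = x.
Test a specific point where both sides are defined: x = -π/3.
LHS = arccos(cos(x)) ≈ 1.0472
RHS = x ≈ -1.0472
Since 1.0472 ≠ -1.0472, the equation fails at this point, so it cannot hold for every real x for which both sides are defined.
arccos only returns values in [0, π], so arccos(cos(x)) = x holds only for x in that interval, not for all real x.

Conclusion: No, this is NOT an identity.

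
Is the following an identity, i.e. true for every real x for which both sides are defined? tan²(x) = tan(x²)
Claim: tan²(x) = tan(x²).
Test a specific point where both sides are defined: x = -π/3.
LHS = tan²(x) ≈ 3.0000
RHS = tan(x²) ≈ 1.9485
Since 3.0000 ≠ 1.9485, the equation fails at this point, so it cannot hold for every real x for which both sides are defined.
tan²(x) means (tan x)², squaring the output; tan(x²) squares the input. These are different functions.

Conclusion: No, this is NOT an identity.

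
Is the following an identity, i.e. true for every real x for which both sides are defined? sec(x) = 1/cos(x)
Claim: sec(x) = 1/cos(x).
Reasoning: sec(x) is by definition the reciprocal of cos(x), wherever cos(x) ≠ 0.
So the two sides agree for every real x for which both sides are defined.

Conclusion: Yes, this is an identity.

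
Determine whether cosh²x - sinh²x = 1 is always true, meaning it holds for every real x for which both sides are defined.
Claim: cosh²x - sinh²x = 1.
Reasoning: With cosh(x) = (e^x + e^-x)/2 and sinh(x) = (e^x - e^-x)/2: cosh²x = (e^(2x) + 2 + e^(-2x))/4 and sinh²x = (e^(2x) - 2 + e^(-2x))/4. Subtracting leaves 4/4 = 1.
So the two sides agree for every real x for which both sides are defined.

Conclusion: Yes, this is an identity.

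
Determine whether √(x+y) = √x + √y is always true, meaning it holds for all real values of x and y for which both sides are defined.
Claim: √(x+y) = √x + √y.
Test a specific point where both sides are defined: x = 5, y = 4.
LHS = √(x+y) ≈ 3.0000
RHS = √x + √y ≈ 4.2361
Since 3.0000 ≠ 4.2361, the equation fails at this point, so it cannot hold for all real values of x and y for which both sides are defined.
Squaring the right side gives x + 2√(xy) + y, not x + y.

Conclusion: No, this is NOT an identity.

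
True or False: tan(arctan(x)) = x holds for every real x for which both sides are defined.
True.

Claim: tan(arctan(x)) = x.
Reasoning: For every real x, arctan(x) is by definition the angle in (-π/2, π/2) whose tangent equals x. Taking the tangent of that angle returns x.
So the two sides agree for every real x for which both sides are defined.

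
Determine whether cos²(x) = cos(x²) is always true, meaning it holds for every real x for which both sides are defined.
Claim: cos²(x) = cos(x²).
Test a specific point where both sides are defined: x = 2π/3.
LHS = cos²(x) ≈ 0.2500
RHS = cos(x²) ≈ -0.3202
Since 0.2500 ≠ -0.3202, the equation fails at this point, so it cannot hold for every real x for which both sides are defined.
cos²(x) means (cos x)², squaring the output; cos(x²) squares the input. These are different functions.

Conclusion: No, this is NOT an identity.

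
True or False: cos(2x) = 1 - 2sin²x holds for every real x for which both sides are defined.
True.

Claim: cos(2x) = 1 - 2sin²x.
Reasoning: cos(2x) = cos²x - sin²x. Replace cos²x by 1 - sin²x: (1 - sin²x) - sin²x = 1 - 2sin²x.
So the two sides agree for every real x for which both sides are defined.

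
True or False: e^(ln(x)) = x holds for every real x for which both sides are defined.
Claim: e^(ln(x)) = x.
Reasoning: For x > 0, ln(x) is by definition the exponent p such that e^p = x. Raising e to that exponent therefore returns x: e^(ln x) = x.
So the two sides agree for every real x for which both sides are defined.

Conclusion: True.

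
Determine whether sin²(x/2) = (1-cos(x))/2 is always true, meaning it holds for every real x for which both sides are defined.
Yes, this is an identity.

Claim: sin²(x/2) = (1-cos(x))/2.
Reasoning: Use cos(2θ) = 1 - 2sin²θ with θ = x/2: cos(x) = 1 - 2sin²(x/2). Solving for sin²(x/2) gives (1 - cos(x))/2.
So the two sides agree for every real x for which both sides are defined.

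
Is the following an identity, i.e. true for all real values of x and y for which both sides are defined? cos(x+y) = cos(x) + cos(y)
Claim: cos(x+y) = cos(x) + cos(y).
Test a specific point where both sides are defined: x = -π/2, y = 3π/4.
LHS = cos(x+y) ≈ 0.7071
RHS = cos(x) + cos(y) ≈ -0.7071
Since 0.7071 ≠ -0.7071, the equation fails at this point, so it cannot hold for all real values of x and y for which both sides are defined.
The correct expansion is cos(x+y) = cos(x)cos(y) - sin(x)sin(y); cosine is not additive.

Conclusion: No, this is NOT an identity.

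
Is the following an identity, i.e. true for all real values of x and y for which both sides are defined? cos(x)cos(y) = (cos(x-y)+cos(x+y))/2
Yes, this is an identity.

Claim: cos(x)cos(y) = (cos(x-y)+cos(x+y))/2.
Reasoning: cos(x-y) = cos(x)cos(y) + sin(x)sin(y) and cos(x+y) = cos(x)cos(y) - sin(x)sin(y). Adding, cos(x-y) + cos(x+y) = 2cos(x)cos(y); divide by 2.
So the two sides agree for all real values of x and y for which both sides are defined.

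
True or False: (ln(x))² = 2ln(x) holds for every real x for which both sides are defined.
Claim: (ln(x))² = 2ln(x).
Test a specific point where both sides are defined: x = 4.
LHS = (ln(x))² ≈ 1.9218
RHS = 2ln(x) ≈ 2.7726
Since 1.9218 ≠ 2.7726, the equation fails at this point, so it cannot hold for every real x for which both sides are defined.
2ln(x) equals ln(x²), which is not the same as (ln x)².

Conclusion: False.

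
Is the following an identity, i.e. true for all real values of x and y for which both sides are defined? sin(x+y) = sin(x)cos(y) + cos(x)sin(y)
Yes, this is an identity.

Claim: sin(x+y) = sin(x)cos(y) + cos(x)sin(y).
Reasoning: By Euler's formula e^(i(x+y)) = e^(ix)·e^(iy) = (cos x + i·sin x)(cos y + i·sin y). The imaginary part of the left side is sin(x+y); the imaginary part of the product is sin(x)cos(y) + cos(x)sin(y).
So the two sides agree for all real values of x and y for which both sides are defined.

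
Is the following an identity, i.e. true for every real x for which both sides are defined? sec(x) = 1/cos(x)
Claim: sec(x) = 1/cos(x).
Reasoning: sec(x) is by definition the reciprocal of cos(x), wherever cos(x) ≠ 0.
So the two sides agree for every real x for which both sides are defined.

Conclusion: Yes, this is an identity.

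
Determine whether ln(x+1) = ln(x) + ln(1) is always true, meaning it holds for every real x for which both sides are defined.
Claim: ln(x+1) = ln(x) + ln(1).
Test a specific point where both sides are defined: x = 4.
LHS = ln(x+1) ≈ 1.6094
RHS = ln(x) + ln(1) ≈ 1.3863
Since 1.6094 ≠ 1.3863, the equation fails at this point, so it cannot hold for every real x for which both sides are defined.
ln(1) = 0, so the right side is just ln(x), which differs from ln(x+1).

Conclusion: No, this is NOT an identity.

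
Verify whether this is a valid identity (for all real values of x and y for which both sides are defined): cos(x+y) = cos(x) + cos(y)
No, this is NOT an identity.

Claim: cos(x+y) = cos(x) + cos(y).
Test a specific point where both sides are defined: x = -π/4, y = π/4.
LHS = cos(x+y) ≈ 1.0000
RHS = cos(x) + cos(y) ≈ 1.4142
Since 1.0000 ≠ 1.4142, the equation fails at this point, so it cannot hold for all real values of x and y for which both sides are defined.
The correct expansion is cos(x+y) = cos(x)cos(y) - sin(x)sin(y); cosine is not additive.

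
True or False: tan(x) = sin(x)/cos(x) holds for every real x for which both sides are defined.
True.

Claim: tan(x) = sin(x)/cos(x).
Reasoning: For an angle x whose terminal point on the unit circle is (cos x, sin x), tan(x) is defined as the ratio (second coordinate)/(first coordinate) = sin(x)/cos(x), wherever cos(x) ≠ 0.
So the two sides agree for every real x for which both sides are defined.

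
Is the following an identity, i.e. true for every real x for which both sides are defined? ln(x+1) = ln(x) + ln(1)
No, this is NOT an identity.

Claim: ln(x+1) = ln(x) + ln(1).
Test a specific point where both sides are defined: x = 2.
LHS = ln(x+1) ≈ 1.0986
RHS = ln(x) + ln(1) ≈ 0.6931
Since 1.0986 ≠ 0.6931, the equation fails at this point, so it cannot hold for every real x for which both sides are defined.
ln(1) = 0, so the right side is just ln(x), which differs from ln(x+1).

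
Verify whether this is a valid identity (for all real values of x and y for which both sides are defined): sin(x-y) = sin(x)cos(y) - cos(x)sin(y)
Yes, this is an identity.

Claim: sin(x-y) = sin(x)cos(y) - cos(x)sin(y).
Reasoning: Replace y by -y in sin(x+y) = sin(x)cos(y) + cos(x)sin(y) and use cos(-y) = cos(y), sin(-y) = -sin(y): sin(x-y) = sin(x)cos(y) - cos(x)sin(y).
So the two sides agree for all real values of x and y for which both sides are defined.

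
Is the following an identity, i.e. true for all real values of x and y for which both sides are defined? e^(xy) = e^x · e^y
No, this is NOT an identity.

Claim: e^(xy) = e^x · e^y.
Test a specific point where both sides are defined: x = 1, y = -1.
LHS = e^(xy) ≈ 0.3679
RHS = e^x · e^y ≈ 1.0000
Since 0.3679 ≠ 1.0000, the equation fails at this point, so it cannot hold for all real values of x and y for which both sides are defined.
e^x · e^y = e^(x+y), not e^(xy).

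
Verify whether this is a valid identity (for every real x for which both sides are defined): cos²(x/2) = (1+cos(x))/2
Claim: cos²(x/2) = (1+cos(x))/2.
Reasoning: Use cos(2θ) = 2cos²θ - 1 with θ = x/2: cos(x) = 2cos²(x/2) - 1. Solving for cos²(x/2) gives (1 + cos(x))/2.
So the two sides agree for every real x for which both sides are defined.

Conclusion: Yes, this is an identity.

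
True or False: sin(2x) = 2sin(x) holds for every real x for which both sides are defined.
Claim: sin(2x) = 2sin(x).
Test a specific point where both sides are defined: x = π/6.
LHS = sin(2x) ≈ 0.8660
RHS = 2sin(x) ≈ 1.0000
Since 0.8660 ≠ 1.0000, the equation fails at this point, so it cannot hold for every real x for which both sides are defined.
The correct double-angle formula is sin(2x) = 2sin(x)cos(x).

Conclusion: False.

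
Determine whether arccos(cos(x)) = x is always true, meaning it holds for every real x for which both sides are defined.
No, this is NOT an identity.

Claim: arccos(cos(x)) = x.
Test a specific point where both sides are defined: x = -π/4.
LHS = arccos(cos(x)) ≈ 0.7854
RHS = x ≈ -0.7854
Since 0.7854 ≠ -0.7854, the equation fails at this point, so it cannot hold for every real x for which both sides are defined.
arccos only returns values in [0, π], so arccos(cos(x)) = x holds only for x in that interval, not for all real x.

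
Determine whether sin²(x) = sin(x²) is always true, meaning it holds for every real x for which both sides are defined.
Claim: sin²(x) = sin(x²).
Test a specific point where both sides are defined: x = -π/4.
LHS = sin²(x) ≈ 0.5000
RHS = sin(x²) ≈ 0.5785
Since 0.5000 ≠ 0.5785, the equation fails at this point, so it cannot hold for every real x for which both sides are defined.
sin²(x) means (sin x)², squaring the output; sin(x²) squares the input. These are different functions.

Conclusion: No, this is NOT an identity.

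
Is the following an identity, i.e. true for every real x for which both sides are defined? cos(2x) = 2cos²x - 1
Claim: cos(2x) = 2cos²x - 1.
Reasoning: cos(2x) = cos²x - sin²x. Replace sin²x by 1 - cos²x: cos²x - (1 - cos²x) = 2cos²x - 1.
So the two sides agree for every real x for which both sides are defined.

Conclusion: Yes, this is an identity.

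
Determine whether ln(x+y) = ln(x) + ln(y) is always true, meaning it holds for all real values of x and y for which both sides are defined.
Claim: ln(x+y) = ln(x) + ln(y).
Test a specific point where both sides are defined: x = 3, y = 3.
LHS = ln(x+y) ≈ 1.7918
RHS = ln(x) + ln(y) ≈ 2.1972
Since 1.7918 ≠ 2.1972, the equation fails at this point, so it cannot hold for all real values of x and y for which both sides are defined.
ln(x) + ln(y) = ln(xy), not ln(x+y).

Conclusion: No, this is NOT an identity.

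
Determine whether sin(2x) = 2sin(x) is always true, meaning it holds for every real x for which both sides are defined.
Claim: sin(2x) = 2sin(x).
Test a specific point where both sides are defined: x = -π/6.
LHS = sin(2x) ≈ -0.8660
RHS = 2sin(x) ≈ -1.0000
Since -0.8660 ≠ -1.0000, the equation fails at this point, so it cannot hold for every real x for which both sides are defined.
The correct double-angle formula is sin(2x) = 2sin(x)cos(x).

Conclusion: No, this is NOT an identity.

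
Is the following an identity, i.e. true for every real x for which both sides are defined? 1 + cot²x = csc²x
Claim: 1 + cot²x = csc²x.
Reasoning: Start from sin²x + cos²x = 1 and divide every term by sin²x (allowed wherever cot x and csc x are defined): 1 + cot²x = 1/sin²x = csc²x.
So the two sides agree for every real x for which both sides are defined.

Conclusion: Yes, this is an identity.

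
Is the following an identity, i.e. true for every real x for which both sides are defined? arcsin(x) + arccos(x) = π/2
Claim: arcsin(x) + arccos(x) = π/2.
Reasoning: Both sides are defined for -1 ≤ x ≤ 1. Let θ = arcsin(x), so sin θ = x and θ ∈ [-π/2, π/2]. Then cos(π/2 - θ) = sin θ = x and π/2 - θ ∈ [0, π], which is exactly the range of arccos, so arccos(x) = π/2 - θ. Adding: arcsin(x) + arccos(x) = θ + (π/2 - θ) = π/2.
So the two sides agree for every real x for which both sides are defined.

Conclusion: Yes, this is an identity.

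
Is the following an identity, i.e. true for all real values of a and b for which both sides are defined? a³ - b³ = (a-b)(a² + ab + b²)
Claim: a³ - b³ = (a-b)(a² + ab + b²).
Reasoning: Expand the right side: (a-b)(a² + ab + b²) = a³ + a²b + ab² - a²b - ab² - b³ = a³ - b³ (the middle terms cancel in pairs).
So the two sides agree for all real values of a and b for which both sides are defined.

Conclusion: Yes, this is an identity.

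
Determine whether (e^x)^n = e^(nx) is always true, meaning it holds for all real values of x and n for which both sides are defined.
Yes, this is an identity.

Claim: (e^x)^n = e^(nx).
Reasoning: e^x is a positive real number, and for a positive base B and real exponent n, B^n = e^(n·ln B). With B = e^x, ln B = x, so (e^x)^n = e^(n·x).
So the two sides agree for all real values of x and n for which both sides are defined.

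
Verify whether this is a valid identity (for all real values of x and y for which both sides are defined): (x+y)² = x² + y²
No, this is NOT an identity.

Claim: (x+y)² = x² + y².
Test a specific point where both sides are defined: x = 4, y = 4.
LHS = (x+y)² ≈ 64.0000
RHS = x² + y² ≈ 32.0000
Since 64.0000 ≠ 32.0000, the equation fails at this point, so it cannot hold for all real values of x and y for which both sides are defined.
The correct expansion is (x+y)² = x² + 2xy + y²; the cross term 2xy is missing.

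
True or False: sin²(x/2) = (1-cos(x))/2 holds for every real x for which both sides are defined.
True.

Claim: sin²(x/2) = (1-cos(x))/2.
Reasoning: Use cos(2θ) = 1 - 2sin²θ with θ = x/2: cos(x) = 1 - 2sin²(x/2). Solving for sin²(x/2) gives (1 - cos(x))/2.
So the two sides agree for every real x for which both sides are defined.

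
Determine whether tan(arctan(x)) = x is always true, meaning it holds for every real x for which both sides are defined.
Claim: tan(arctan(x)) = x.
Reasoning: For every real x, arctan(x) is by definition the angle in (-π/2, π/2) whose tangent equals x. Taking the tangent of that angle returns x.
So the two sides agree for every real x for which both sides are defined.

Conclusion: Yes, this is an identity.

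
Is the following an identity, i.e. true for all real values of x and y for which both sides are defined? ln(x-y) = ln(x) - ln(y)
No, this is NOT an identity.

Claim: ln(x-y) = ln(x) - ln(y).
Test a specific point where both sides are defined: x = 1, y = 1/2.
LHS = ln(x-y) ≈ -0.6931
RHS = ln(x) - ln(y) ≈ 0.6931
Since -0.6931 ≠ 0.6931, the equation fails at this point, so it cannot hold for all real values of x and y for which both sides are defined.
ln(x) - ln(y) = ln(x/y), not ln(x-y).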